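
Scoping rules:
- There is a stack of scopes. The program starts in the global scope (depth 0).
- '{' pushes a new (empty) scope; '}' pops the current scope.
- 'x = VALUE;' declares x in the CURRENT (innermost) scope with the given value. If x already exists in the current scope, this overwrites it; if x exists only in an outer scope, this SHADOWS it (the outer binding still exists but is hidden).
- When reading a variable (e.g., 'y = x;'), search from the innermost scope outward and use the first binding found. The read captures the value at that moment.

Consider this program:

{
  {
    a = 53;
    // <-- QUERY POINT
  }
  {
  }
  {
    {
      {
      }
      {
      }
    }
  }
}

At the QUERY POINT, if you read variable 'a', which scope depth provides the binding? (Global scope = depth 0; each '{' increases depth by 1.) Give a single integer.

Answer: 2

Derivation:
Step 1: enter scope (depth=1)
Step 2: enter scope (depth=2)
Step 3: declare a=53 at depth 2
Visible at query point: a=53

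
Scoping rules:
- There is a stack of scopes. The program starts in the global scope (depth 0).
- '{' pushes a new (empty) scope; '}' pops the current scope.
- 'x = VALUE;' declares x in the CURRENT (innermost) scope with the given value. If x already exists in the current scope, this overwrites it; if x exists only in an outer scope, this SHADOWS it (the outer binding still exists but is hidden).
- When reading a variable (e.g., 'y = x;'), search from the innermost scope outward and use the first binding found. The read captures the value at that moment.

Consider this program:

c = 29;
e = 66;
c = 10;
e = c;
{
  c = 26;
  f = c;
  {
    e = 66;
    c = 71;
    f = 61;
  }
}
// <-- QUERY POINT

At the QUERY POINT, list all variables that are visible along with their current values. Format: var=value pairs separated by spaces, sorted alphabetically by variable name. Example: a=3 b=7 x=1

Step 1: declare c=29 at depth 0
Step 2: declare e=66 at depth 0
Step 3: declare c=10 at depth 0
Step 4: declare e=(read c)=10 at depth 0
Step 5: enter scope (depth=1)
Step 6: declare c=26 at depth 1
Step 7: declare f=(read c)=26 at depth 1
Step 8: enter scope (depth=2)
Step 9: declare e=66 at depth 2
Step 10: declare c=71 at depth 2
Step 11: declare f=61 at depth 2
Step 12: exit scope (depth=1)
Step 13: exit scope (depth=0)
Visible at query point: c=10 e=10

Answer: c=10 e=10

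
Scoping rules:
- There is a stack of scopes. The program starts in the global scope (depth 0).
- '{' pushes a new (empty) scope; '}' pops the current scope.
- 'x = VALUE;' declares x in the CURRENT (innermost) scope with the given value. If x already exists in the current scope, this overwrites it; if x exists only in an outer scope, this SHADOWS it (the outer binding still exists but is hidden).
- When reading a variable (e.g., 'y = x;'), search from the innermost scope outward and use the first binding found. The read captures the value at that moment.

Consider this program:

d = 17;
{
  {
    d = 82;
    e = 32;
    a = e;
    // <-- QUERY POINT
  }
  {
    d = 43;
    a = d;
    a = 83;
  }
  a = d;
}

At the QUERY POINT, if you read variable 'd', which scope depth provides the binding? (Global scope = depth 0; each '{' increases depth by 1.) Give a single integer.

Step 1: declare d=17 at depth 0
Step 2: enter scope (depth=1)
Step 3: enter scope (depth=2)
Step 4: declare d=82 at depth 2
Step 5: declare e=32 at depth 2
Step 6: declare a=(read e)=32 at depth 2
Visible at query point: a=32 d=82 e=32

Answer: 2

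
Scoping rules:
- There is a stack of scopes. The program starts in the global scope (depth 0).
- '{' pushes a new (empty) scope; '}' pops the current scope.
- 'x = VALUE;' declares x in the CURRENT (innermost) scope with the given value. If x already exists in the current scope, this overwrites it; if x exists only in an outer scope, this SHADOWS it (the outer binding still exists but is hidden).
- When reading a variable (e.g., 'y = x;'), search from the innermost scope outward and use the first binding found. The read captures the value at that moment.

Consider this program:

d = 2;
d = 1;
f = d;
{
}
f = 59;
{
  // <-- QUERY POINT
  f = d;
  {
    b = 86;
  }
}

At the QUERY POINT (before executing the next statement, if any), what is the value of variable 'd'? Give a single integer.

Answer: 1

Derivation:
Step 1: declare d=2 at depth 0
Step 2: declare d=1 at depth 0
Step 3: declare f=(read d)=1 at depth 0
Step 4: enter scope (depth=1)
Step 5: exit scope (depth=0)
Step 6: declare f=59 at depth 0
Step 7: enter scope (depth=1)
Visible at query point: d=1 f=59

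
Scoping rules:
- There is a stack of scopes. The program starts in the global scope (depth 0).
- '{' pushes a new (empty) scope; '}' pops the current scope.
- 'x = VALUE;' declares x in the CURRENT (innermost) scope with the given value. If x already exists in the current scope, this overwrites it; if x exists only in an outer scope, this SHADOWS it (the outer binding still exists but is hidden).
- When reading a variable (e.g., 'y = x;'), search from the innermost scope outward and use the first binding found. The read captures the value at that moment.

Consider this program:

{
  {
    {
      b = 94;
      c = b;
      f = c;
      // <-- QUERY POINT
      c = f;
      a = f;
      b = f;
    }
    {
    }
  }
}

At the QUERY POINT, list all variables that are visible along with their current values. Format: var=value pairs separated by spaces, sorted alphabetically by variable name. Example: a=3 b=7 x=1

Answer: b=94 c=94 f=94

Derivation:
Step 1: enter scope (depth=1)
Step 2: enter scope (depth=2)
Step 3: enter scope (depth=3)
Step 4: declare b=94 at depth 3
Step 5: declare c=(read b)=94 at depth 3
Step 6: declare f=(read c)=94 at depth 3
Visible at query point: b=94 c=94 f=94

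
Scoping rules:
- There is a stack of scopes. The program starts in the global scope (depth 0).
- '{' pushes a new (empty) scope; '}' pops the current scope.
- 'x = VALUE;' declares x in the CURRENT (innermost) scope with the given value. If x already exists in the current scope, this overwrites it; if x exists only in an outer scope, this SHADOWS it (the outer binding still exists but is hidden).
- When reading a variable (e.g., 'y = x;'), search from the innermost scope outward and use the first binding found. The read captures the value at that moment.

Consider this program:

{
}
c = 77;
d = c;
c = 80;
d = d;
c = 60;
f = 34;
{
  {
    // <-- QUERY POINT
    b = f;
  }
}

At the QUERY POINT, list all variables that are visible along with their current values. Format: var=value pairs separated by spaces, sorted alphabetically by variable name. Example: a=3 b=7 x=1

Answer: c=60 d=77 f=34

Derivation:
Step 1: enter scope (depth=1)
Step 2: exit scope (depth=0)
Step 3: declare c=77 at depth 0
Step 4: declare d=(read c)=77 at depth 0
Step 5: declare c=80 at depth 0
Step 6: declare d=(read d)=77 at depth 0
Step 7: declare c=60 at depth 0
Step 8: declare f=34 at depth 0
Step 9: enter scope (depth=1)
Step 10: enter scope (depth=2)
Visible at query point: c=60 d=77 f=34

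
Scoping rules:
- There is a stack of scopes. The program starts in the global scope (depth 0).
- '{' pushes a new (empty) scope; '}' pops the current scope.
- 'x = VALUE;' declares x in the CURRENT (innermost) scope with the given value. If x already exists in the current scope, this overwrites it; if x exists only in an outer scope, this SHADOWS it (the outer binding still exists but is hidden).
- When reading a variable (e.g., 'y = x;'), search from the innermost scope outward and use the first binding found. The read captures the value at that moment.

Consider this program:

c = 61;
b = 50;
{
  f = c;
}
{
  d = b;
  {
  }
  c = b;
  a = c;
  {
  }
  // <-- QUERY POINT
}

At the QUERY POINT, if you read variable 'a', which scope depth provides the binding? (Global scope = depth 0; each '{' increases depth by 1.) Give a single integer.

Answer: 1

Derivation:
Step 1: declare c=61 at depth 0
Step 2: declare b=50 at depth 0
Step 3: enter scope (depth=1)
Step 4: declare f=(read c)=61 at depth 1
Step 5: exit scope (depth=0)
Step 6: enter scope (depth=1)
Step 7: declare d=(read b)=50 at depth 1
Step 8: enter scope (depth=2)
Step 9: exit scope (depth=1)
Step 10: declare c=(read b)=50 at depth 1
Step 11: declare a=(read c)=50 at depth 1
Step 12: enter scope (depth=2)
Step 13: exit scope (depth=1)
Visible at query point: a=50 b=50 c=50 d=50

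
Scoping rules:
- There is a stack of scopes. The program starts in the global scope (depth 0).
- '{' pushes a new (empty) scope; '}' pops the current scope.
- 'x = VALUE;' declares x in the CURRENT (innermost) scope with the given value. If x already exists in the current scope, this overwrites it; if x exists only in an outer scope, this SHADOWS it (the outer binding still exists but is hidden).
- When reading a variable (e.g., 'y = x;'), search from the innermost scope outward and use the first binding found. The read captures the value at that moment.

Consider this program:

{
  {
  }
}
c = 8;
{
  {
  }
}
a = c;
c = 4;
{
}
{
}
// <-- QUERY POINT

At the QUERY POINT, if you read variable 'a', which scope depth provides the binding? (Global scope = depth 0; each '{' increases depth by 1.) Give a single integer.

Answer: 0

Derivation:
Step 1: enter scope (depth=1)
Step 2: enter scope (depth=2)
Step 3: exit scope (depth=1)
Step 4: exit scope (depth=0)
Step 5: declare c=8 at depth 0
Step 6: enter scope (depth=1)
Step 7: enter scope (depth=2)
Step 8: exit scope (depth=1)
Step 9: exit scope (depth=0)
Step 10: declare a=(read c)=8 at depth 0
Step 11: declare c=4 at depth 0
Step 12: enter scope (depth=1)
Step 13: exit scope (depth=0)
Step 14: enter scope (depth=1)
Step 15: exit scope (depth=0)
Visible at query point: a=8 c=4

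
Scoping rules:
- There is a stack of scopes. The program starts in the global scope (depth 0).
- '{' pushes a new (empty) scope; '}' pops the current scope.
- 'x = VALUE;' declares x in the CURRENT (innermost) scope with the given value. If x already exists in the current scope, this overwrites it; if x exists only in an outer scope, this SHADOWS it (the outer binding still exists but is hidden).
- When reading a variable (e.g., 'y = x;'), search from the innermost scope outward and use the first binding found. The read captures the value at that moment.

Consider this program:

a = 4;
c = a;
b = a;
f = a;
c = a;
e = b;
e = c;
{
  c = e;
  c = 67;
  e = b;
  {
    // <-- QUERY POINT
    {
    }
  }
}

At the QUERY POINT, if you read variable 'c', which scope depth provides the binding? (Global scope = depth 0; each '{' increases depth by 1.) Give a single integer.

Answer: 1

Derivation:
Step 1: declare a=4 at depth 0
Step 2: declare c=(read a)=4 at depth 0
Step 3: declare b=(read a)=4 at depth 0
Step 4: declare f=(read a)=4 at depth 0
Step 5: declare c=(read a)=4 at depth 0
Step 6: declare e=(read b)=4 at depth 0
Step 7: declare e=(read c)=4 at depth 0
Step 8: enter scope (depth=1)
Step 9: declare c=(read e)=4 at depth 1
Step 10: declare c=67 at depth 1
Step 11: declare e=(read b)=4 at depth 1
Step 12: enter scope (depth=2)
Visible at query point: a=4 b=4 c=67 e=4 f=4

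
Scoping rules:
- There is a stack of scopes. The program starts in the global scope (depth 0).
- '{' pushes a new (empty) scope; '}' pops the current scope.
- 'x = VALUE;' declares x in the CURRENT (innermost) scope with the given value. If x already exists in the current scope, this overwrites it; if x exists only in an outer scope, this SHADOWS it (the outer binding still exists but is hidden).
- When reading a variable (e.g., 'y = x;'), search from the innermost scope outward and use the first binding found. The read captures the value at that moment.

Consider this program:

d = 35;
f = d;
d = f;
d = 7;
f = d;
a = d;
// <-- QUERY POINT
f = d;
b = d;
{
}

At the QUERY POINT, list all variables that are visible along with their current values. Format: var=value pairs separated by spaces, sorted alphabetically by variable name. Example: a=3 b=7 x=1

Answer: a=7 d=7 f=7

Derivation:
Step 1: declare d=35 at depth 0
Step 2: declare f=(read d)=35 at depth 0
Step 3: declare d=(read f)=35 at depth 0
Step 4: declare d=7 at depth 0
Step 5: declare f=(read d)=7 at depth 0
Step 6: declare a=(read d)=7 at depth 0
Visible at query point: a=7 d=7 f=7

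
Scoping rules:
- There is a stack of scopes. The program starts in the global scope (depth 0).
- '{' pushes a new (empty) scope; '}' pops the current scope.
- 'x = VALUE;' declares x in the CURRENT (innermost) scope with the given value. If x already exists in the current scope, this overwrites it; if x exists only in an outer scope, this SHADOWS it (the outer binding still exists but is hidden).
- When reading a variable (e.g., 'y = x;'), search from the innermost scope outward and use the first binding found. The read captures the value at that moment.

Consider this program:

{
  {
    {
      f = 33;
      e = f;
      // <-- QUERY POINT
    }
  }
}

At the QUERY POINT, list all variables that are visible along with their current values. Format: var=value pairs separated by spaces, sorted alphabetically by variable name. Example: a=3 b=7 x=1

Step 1: enter scope (depth=1)
Step 2: enter scope (depth=2)
Step 3: enter scope (depth=3)
Step 4: declare f=33 at depth 3
Step 5: declare e=(read f)=33 at depth 3
Visible at query point: e=33 f=33

Answer: e=33 f=33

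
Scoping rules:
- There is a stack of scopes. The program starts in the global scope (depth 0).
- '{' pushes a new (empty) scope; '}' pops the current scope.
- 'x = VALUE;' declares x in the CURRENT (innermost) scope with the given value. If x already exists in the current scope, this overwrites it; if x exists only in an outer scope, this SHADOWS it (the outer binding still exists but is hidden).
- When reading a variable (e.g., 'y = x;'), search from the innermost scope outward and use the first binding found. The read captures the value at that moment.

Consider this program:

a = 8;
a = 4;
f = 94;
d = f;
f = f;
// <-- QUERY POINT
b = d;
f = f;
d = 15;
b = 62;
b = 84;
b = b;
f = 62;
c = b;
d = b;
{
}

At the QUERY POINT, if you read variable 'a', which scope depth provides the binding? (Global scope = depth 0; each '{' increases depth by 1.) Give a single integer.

Answer: 0

Derivation:
Step 1: declare a=8 at depth 0
Step 2: declare a=4 at depth 0
Step 3: declare f=94 at depth 0
Step 4: declare d=(read f)=94 at depth 0
Step 5: declare f=(read f)=94 at depth 0
Visible at query point: a=4 d=94 f=94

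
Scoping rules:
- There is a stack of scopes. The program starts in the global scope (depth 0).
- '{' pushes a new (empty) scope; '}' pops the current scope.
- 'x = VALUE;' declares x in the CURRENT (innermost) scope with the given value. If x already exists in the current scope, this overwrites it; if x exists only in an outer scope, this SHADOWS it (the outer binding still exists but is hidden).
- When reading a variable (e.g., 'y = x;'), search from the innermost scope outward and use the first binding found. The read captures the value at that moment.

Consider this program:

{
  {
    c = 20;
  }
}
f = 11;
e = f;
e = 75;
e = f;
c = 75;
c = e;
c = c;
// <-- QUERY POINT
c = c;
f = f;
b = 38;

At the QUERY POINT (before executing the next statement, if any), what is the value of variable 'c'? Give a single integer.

Answer: 11

Derivation:
Step 1: enter scope (depth=1)
Step 2: enter scope (depth=2)
Step 3: declare c=20 at depth 2
Step 4: exit scope (depth=1)
Step 5: exit scope (depth=0)
Step 6: declare f=11 at depth 0
Step 7: declare e=(read f)=11 at depth 0
Step 8: declare e=75 at depth 0
Step 9: declare e=(read f)=11 at depth 0
Step 10: declare c=75 at depth 0
Step 11: declare c=(read e)=11 at depth 0
Step 12: declare c=(read c)=11 at depth 0
Visible at query point: c=11 e=11 f=11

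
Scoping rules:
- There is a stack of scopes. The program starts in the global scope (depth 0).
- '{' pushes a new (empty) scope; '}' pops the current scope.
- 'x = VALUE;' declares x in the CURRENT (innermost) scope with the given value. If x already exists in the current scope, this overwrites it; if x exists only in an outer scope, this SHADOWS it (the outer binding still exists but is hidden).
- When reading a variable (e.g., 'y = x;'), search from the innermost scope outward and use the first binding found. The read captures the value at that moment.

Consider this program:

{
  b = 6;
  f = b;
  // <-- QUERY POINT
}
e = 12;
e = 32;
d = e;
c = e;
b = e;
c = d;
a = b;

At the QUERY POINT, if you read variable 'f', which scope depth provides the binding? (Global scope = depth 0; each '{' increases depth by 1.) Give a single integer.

Step 1: enter scope (depth=1)
Step 2: declare b=6 at depth 1
Step 3: declare f=(read b)=6 at depth 1
Visible at query point: b=6 f=6

Answer: 1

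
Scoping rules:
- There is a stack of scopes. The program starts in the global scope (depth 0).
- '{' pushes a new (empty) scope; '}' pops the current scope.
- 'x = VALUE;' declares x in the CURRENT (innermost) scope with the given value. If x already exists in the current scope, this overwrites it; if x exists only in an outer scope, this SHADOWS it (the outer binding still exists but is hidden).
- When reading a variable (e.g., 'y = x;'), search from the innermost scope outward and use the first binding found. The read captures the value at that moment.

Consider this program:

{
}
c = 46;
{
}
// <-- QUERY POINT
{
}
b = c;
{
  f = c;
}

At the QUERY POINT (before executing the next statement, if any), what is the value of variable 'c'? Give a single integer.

Answer: 46

Derivation:
Step 1: enter scope (depth=1)
Step 2: exit scope (depth=0)
Step 3: declare c=46 at depth 0
Step 4: enter scope (depth=1)
Step 5: exit scope (depth=0)
Visible at query point: c=46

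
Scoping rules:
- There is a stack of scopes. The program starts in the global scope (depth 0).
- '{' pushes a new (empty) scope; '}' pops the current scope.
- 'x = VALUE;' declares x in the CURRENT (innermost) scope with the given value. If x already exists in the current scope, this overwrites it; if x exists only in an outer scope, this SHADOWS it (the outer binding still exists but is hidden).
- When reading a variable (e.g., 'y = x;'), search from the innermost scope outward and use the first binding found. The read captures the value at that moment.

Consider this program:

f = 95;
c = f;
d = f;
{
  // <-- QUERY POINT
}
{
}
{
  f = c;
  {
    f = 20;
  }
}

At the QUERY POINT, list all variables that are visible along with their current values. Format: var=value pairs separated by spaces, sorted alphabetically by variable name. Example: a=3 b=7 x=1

Step 1: declare f=95 at depth 0
Step 2: declare c=(read f)=95 at depth 0
Step 3: declare d=(read f)=95 at depth 0
Step 4: enter scope (depth=1)
Visible at query point: c=95 d=95 f=95

Answer: c=95 d=95 f=95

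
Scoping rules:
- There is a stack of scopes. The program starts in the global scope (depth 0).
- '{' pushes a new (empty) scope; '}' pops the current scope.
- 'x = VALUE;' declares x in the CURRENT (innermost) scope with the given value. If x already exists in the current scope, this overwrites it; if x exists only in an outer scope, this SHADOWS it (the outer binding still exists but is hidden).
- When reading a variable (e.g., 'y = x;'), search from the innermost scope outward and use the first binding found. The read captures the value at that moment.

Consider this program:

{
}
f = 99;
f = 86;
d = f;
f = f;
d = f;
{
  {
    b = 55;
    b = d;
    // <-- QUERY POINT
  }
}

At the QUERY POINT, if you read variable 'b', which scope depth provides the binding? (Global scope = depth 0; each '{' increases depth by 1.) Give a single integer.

Step 1: enter scope (depth=1)
Step 2: exit scope (depth=0)
Step 3: declare f=99 at depth 0
Step 4: declare f=86 at depth 0
Step 5: declare d=(read f)=86 at depth 0
Step 6: declare f=(read f)=86 at depth 0
Step 7: declare d=(read f)=86 at depth 0
Step 8: enter scope (depth=1)
Step 9: enter scope (depth=2)
Step 10: declare b=55 at depth 2
Step 11: declare b=(read d)=86 at depth 2
Visible at query point: b=86 d=86 f=86

Answer: 2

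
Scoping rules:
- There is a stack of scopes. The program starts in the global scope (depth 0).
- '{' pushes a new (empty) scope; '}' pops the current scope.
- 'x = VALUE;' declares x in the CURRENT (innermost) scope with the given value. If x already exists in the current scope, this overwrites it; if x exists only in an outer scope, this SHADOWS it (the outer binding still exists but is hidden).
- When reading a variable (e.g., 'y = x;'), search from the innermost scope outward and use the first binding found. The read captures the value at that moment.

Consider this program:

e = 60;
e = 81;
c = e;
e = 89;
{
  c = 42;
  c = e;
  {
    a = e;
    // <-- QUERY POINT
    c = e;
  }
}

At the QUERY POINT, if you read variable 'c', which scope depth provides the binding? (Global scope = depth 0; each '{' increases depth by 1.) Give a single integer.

Answer: 1

Derivation:
Step 1: declare e=60 at depth 0
Step 2: declare e=81 at depth 0
Step 3: declare c=(read e)=81 at depth 0
Step 4: declare e=89 at depth 0
Step 5: enter scope (depth=1)
Step 6: declare c=42 at depth 1
Step 7: declare c=(read e)=89 at depth 1
Step 8: enter scope (depth=2)
Step 9: declare a=(read e)=89 at depth 2
Visible at query point: a=89 c=89 e=89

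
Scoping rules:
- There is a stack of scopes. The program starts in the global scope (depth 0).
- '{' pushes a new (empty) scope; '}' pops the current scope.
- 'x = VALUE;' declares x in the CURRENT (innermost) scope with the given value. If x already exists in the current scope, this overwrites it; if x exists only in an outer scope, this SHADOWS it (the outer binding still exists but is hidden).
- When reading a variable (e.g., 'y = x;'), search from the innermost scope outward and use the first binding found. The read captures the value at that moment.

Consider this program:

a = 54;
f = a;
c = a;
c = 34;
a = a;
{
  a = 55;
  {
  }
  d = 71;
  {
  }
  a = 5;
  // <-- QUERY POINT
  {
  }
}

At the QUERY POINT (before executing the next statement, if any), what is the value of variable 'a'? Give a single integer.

Answer: 5

Derivation:
Step 1: declare a=54 at depth 0
Step 2: declare f=(read a)=54 at depth 0
Step 3: declare c=(read a)=54 at depth 0
Step 4: declare c=34 at depth 0
Step 5: declare a=(read a)=54 at depth 0
Step 6: enter scope (depth=1)
Step 7: declare a=55 at depth 1
Step 8: enter scope (depth=2)
Step 9: exit scope (depth=1)
Step 10: declare d=71 at depth 1
Step 11: enter scope (depth=2)
Step 12: exit scope (depth=1)
Step 13: declare a=5 at depth 1
Visible at query point: a=5 c=34 d=71 f=54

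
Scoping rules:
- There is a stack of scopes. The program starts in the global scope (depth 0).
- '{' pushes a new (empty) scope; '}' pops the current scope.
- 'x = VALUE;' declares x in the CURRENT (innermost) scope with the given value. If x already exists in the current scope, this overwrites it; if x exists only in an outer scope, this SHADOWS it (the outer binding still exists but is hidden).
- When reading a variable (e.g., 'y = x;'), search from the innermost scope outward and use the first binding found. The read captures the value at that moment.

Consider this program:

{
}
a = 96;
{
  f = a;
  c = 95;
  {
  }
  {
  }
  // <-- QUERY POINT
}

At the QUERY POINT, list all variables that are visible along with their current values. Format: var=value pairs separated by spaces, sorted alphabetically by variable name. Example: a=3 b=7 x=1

Answer: a=96 c=95 f=96

Derivation:
Step 1: enter scope (depth=1)
Step 2: exit scope (depth=0)
Step 3: declare a=96 at depth 0
Step 4: enter scope (depth=1)
Step 5: declare f=(read a)=96 at depth 1
Step 6: declare c=95 at depth 1
Step 7: enter scope (depth=2)
Step 8: exit scope (depth=1)
Step 9: enter scope (depth=2)
Step 10: exit scope (depth=1)
Visible at query point: a=96 c=95 f=96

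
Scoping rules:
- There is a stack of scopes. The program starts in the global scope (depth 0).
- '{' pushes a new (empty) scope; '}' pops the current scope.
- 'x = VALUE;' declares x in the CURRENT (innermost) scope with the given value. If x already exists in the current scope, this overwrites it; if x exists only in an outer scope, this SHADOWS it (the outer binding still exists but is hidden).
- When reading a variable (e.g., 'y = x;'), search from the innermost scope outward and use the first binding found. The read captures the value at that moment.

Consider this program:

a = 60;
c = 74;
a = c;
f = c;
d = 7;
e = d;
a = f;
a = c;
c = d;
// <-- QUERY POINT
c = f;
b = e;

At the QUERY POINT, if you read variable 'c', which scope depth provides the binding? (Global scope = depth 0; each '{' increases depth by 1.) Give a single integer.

Answer: 0

Derivation:
Step 1: declare a=60 at depth 0
Step 2: declare c=74 at depth 0
Step 3: declare a=(read c)=74 at depth 0
Step 4: declare f=(read c)=74 at depth 0
Step 5: declare d=7 at depth 0
Step 6: declare e=(read d)=7 at depth 0
Step 7: declare a=(read f)=74 at depth 0
Step 8: declare a=(read c)=74 at depth 0
Step 9: declare c=(read d)=7 at depth 0
Visible at query point: a=74 c=7 d=7 e=7 f=74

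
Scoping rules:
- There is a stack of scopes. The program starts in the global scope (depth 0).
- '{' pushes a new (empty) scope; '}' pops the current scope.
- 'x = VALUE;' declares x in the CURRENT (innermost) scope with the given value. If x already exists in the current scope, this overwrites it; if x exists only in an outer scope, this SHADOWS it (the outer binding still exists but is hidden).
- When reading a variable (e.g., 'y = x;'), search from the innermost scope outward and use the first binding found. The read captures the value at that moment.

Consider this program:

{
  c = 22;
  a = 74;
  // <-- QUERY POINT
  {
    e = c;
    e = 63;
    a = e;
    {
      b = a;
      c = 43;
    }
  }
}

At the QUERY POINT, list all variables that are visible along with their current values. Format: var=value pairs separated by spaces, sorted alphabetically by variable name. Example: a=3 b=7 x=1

Answer: a=74 c=22

Derivation:
Step 1: enter scope (depth=1)
Step 2: declare c=22 at depth 1
Step 3: declare a=74 at depth 1
Visible at query point: a=74 c=22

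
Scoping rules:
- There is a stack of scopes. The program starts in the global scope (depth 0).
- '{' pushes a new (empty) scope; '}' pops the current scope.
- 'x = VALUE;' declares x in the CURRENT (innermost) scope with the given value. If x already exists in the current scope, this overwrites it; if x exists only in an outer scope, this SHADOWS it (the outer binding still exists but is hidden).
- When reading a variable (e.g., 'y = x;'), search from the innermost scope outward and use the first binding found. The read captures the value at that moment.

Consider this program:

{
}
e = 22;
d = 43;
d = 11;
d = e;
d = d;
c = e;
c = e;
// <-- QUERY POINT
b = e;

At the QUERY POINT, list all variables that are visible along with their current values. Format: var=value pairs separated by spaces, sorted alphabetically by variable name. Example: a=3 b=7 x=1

Step 1: enter scope (depth=1)
Step 2: exit scope (depth=0)
Step 3: declare e=22 at depth 0
Step 4: declare d=43 at depth 0
Step 5: declare d=11 at depth 0
Step 6: declare d=(read e)=22 at depth 0
Step 7: declare d=(read d)=22 at depth 0
Step 8: declare c=(read e)=22 at depth 0
Step 9: declare c=(read e)=22 at depth 0
Visible at query point: c=22 d=22 e=22

Answer: c=22 d=22 e=22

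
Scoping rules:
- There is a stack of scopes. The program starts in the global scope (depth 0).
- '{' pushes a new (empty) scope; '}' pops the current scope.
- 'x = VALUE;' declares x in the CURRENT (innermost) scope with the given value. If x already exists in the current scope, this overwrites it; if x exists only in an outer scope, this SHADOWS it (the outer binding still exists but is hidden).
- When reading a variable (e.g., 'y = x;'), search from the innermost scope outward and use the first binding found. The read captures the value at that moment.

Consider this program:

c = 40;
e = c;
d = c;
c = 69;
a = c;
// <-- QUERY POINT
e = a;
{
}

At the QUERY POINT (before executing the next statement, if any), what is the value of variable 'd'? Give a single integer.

Answer: 40

Derivation:
Step 1: declare c=40 at depth 0
Step 2: declare e=(read c)=40 at depth 0
Step 3: declare d=(read c)=40 at depth 0
Step 4: declare c=69 at depth 0
Step 5: declare a=(read c)=69 at depth 0
Visible at query point: a=69 c=69 d=40 e=40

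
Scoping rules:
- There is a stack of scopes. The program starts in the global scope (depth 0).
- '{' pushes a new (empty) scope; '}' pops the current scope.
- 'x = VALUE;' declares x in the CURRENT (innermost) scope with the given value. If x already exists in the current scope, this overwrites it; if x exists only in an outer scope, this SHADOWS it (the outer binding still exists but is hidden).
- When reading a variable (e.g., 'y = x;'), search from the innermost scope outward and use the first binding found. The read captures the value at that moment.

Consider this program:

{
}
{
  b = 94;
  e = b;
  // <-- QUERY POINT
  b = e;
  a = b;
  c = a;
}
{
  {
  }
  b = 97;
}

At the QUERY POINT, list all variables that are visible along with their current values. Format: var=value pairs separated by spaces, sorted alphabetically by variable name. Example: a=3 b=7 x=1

Step 1: enter scope (depth=1)
Step 2: exit scope (depth=0)
Step 3: enter scope (depth=1)
Step 4: declare b=94 at depth 1
Step 5: declare e=(read b)=94 at depth 1
Visible at query point: b=94 e=94

Answer: b=94 e=94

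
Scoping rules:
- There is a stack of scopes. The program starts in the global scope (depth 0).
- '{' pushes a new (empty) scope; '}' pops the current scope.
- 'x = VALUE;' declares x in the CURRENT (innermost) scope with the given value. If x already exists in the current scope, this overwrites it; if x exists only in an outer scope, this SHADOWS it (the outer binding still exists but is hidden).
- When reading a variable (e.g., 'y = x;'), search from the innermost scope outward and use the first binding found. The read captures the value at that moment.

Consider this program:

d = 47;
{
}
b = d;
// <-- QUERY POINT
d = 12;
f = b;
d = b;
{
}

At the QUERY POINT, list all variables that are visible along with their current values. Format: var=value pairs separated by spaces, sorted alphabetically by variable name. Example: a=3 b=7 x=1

Answer: b=47 d=47

Derivation:
Step 1: declare d=47 at depth 0
Step 2: enter scope (depth=1)
Step 3: exit scope (depth=0)
Step 4: declare b=(read d)=47 at depth 0
Visible at query point: b=47 d=47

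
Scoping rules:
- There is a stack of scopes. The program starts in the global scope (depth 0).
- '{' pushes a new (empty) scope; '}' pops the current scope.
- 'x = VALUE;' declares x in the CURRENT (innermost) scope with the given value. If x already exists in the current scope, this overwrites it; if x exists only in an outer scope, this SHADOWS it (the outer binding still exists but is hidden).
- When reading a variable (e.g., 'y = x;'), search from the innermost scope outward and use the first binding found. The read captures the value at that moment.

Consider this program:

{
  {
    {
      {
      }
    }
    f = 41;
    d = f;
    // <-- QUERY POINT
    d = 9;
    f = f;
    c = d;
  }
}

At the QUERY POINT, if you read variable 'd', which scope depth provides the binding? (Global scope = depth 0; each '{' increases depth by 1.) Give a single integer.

Answer: 2

Derivation:
Step 1: enter scope (depth=1)
Step 2: enter scope (depth=2)
Step 3: enter scope (depth=3)
Step 4: enter scope (depth=4)
Step 5: exit scope (depth=3)
Step 6: exit scope (depth=2)
Step 7: declare f=41 at depth 2
Step 8: declare d=(read f)=41 at depth 2
Visible at query point: d=41 f=41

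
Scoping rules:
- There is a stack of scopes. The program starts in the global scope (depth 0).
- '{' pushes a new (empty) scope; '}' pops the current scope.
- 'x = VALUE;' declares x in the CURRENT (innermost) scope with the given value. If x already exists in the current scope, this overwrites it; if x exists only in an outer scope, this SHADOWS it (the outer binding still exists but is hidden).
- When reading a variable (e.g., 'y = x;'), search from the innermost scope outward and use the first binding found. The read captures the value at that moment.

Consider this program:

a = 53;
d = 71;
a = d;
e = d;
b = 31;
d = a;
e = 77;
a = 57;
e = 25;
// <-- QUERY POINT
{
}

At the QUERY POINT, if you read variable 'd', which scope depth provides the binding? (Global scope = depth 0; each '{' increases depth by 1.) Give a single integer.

Answer: 0

Derivation:
Step 1: declare a=53 at depth 0
Step 2: declare d=71 at depth 0
Step 3: declare a=(read d)=71 at depth 0
Step 4: declare e=(read d)=71 at depth 0
Step 5: declare b=31 at depth 0
Step 6: declare d=(read a)=71 at depth 0
Step 7: declare e=77 at depth 0
Step 8: declare a=57 at depth 0
Step 9: declare e=25 at depth 0
Visible at query point: a=57 b=31 d=71 e=25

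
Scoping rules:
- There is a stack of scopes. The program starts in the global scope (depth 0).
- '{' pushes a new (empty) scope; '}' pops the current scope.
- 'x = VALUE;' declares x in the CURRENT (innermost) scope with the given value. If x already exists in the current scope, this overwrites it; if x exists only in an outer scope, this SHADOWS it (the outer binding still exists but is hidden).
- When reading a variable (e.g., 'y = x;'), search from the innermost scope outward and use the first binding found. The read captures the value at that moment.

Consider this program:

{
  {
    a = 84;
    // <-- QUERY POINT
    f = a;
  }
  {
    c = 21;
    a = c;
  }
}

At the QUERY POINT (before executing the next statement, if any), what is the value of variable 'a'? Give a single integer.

Answer: 84

Derivation:
Step 1: enter scope (depth=1)
Step 2: enter scope (depth=2)
Step 3: declare a=84 at depth 2
Visible at query point: a=84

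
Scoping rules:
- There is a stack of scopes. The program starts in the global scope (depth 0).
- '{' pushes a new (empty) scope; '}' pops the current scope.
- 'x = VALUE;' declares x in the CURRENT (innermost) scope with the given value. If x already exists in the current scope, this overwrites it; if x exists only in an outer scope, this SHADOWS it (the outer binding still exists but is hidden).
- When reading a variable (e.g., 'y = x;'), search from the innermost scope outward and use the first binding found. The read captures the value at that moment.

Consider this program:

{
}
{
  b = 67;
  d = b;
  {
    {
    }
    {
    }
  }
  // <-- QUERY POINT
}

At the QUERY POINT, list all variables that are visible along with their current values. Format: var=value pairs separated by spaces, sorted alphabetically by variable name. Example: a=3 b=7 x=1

Step 1: enter scope (depth=1)
Step 2: exit scope (depth=0)
Step 3: enter scope (depth=1)
Step 4: declare b=67 at depth 1
Step 5: declare d=(read b)=67 at depth 1
Step 6: enter scope (depth=2)
Step 7: enter scope (depth=3)
Step 8: exit scope (depth=2)
Step 9: enter scope (depth=3)
Step 10: exit scope (depth=2)
Step 11: exit scope (depth=1)
Visible at query point: b=67 d=67

Answer: b=67 d=67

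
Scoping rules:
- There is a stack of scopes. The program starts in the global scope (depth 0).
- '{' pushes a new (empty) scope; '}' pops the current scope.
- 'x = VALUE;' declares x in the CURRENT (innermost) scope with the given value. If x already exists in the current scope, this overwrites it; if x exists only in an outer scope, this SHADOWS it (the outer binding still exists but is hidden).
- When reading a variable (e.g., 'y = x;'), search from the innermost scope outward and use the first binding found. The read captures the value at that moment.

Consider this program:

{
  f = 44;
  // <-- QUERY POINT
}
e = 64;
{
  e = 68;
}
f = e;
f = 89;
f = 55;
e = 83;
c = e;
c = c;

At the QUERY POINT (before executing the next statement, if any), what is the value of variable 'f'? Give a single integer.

Step 1: enter scope (depth=1)
Step 2: declare f=44 at depth 1
Visible at query point: f=44

Answer: 44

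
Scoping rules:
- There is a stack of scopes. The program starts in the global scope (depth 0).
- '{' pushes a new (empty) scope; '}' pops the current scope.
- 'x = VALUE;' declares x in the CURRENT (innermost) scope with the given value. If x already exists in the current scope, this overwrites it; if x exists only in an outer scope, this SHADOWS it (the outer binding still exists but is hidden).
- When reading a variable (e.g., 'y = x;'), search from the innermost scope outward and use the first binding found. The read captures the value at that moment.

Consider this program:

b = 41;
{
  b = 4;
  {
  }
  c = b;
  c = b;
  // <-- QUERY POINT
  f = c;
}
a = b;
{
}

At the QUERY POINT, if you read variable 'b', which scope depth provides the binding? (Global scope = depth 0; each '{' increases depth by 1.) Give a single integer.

Step 1: declare b=41 at depth 0
Step 2: enter scope (depth=1)
Step 3: declare b=4 at depth 1
Step 4: enter scope (depth=2)
Step 5: exit scope (depth=1)
Step 6: declare c=(read b)=4 at depth 1
Step 7: declare c=(read b)=4 at depth 1
Visible at query point: b=4 c=4

Answer: 1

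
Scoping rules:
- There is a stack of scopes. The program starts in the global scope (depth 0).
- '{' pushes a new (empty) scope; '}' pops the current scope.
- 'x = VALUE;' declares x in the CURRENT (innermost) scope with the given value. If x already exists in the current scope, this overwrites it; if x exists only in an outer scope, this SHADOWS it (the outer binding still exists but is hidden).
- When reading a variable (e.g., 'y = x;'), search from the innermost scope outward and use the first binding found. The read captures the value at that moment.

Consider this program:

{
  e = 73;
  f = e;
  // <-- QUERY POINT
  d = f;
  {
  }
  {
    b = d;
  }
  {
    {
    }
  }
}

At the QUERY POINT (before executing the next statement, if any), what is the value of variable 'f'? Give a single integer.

Answer: 73

Derivation:
Step 1: enter scope (depth=1)
Step 2: declare e=73 at depth 1
Step 3: declare f=(read e)=73 at depth 1
Visible at query point: e=73 f=73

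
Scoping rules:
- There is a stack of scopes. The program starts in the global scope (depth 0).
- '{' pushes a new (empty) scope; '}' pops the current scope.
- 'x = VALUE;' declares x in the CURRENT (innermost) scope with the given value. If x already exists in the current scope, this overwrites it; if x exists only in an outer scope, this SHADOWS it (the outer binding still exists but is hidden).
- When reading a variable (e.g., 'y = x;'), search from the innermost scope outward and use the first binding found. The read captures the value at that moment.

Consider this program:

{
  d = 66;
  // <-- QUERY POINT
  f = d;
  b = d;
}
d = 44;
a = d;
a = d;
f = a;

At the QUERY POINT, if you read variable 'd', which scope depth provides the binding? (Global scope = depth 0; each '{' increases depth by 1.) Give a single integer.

Answer: 1

Derivation:
Step 1: enter scope (depth=1)
Step 2: declare d=66 at depth 1
Visible at query point: d=66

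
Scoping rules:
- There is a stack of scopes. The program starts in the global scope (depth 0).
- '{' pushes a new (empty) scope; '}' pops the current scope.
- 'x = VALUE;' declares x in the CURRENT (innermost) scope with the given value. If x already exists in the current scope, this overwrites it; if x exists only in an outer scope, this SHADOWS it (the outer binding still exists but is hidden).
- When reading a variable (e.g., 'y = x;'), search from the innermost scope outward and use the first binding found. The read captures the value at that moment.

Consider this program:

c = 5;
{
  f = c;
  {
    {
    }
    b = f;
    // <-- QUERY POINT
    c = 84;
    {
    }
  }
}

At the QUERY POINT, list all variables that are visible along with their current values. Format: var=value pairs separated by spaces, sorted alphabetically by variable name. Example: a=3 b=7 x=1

Answer: b=5 c=5 f=5

Derivation:
Step 1: declare c=5 at depth 0
Step 2: enter scope (depth=1)
Step 3: declare f=(read c)=5 at depth 1
Step 4: enter scope (depth=2)
Step 5: enter scope (depth=3)
Step 6: exit scope (depth=2)
Step 7: declare b=(read f)=5 at depth 2
Visible at query point: b=5 c=5 f=5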